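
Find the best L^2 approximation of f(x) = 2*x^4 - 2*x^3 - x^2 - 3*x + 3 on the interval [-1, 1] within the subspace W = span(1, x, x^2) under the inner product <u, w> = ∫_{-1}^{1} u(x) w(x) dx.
g(x) = 5*x^2/7 - 21*x/5 + 99/35

The best approximation g ∈ W is the orthogonal projection of f onto W. Writing g = a_0 + a_1 x + a_2 x^2, the coefficients solve the normal equations G · a = b where
  G_{ij} = <φ_i, φ_j> and b_i = <f, φ_i>, with φ_0 = 1, φ_1 = x, φ_2 = x^2.
G =
  [2, 0, 2/3]
  [0, 2/3, 0]
  [2/3, 0, 2/5],
b = (92/15, -14/5, 76/35).
Solving gives a_0 = 99/35, a_1 = -21/5, a_2 = 5/7, so
  g(x) = 5*x^2/7 - 21*x/5 + 99/35.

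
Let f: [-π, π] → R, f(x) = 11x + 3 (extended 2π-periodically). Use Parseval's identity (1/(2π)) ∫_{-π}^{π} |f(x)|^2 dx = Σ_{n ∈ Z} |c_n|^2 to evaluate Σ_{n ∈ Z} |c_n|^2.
Σ |c_n|^2 = 121π^2/3 + 9

Expand and integrate term by term over [-π, π]:
  ∫ (11x)^2 dx = 121·(2π^3/3); ∫ 2·11·(3)·x dx = 0 (odd integrand); ∫ 3^2 dx = 9·2π.
So (1/(2π)) ∫_{-π}^{π} (11x + 3)^2 dx = 121π^2/3 + 9 = 121π^2/3 + 9.
Parseval ⇒ Σ |c_n|^2 = 121π^2/3 + 9.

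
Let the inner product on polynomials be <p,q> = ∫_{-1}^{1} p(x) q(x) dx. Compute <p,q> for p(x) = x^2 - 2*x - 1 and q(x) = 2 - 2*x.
<p,q> = 0

Expand the product: p(x)·q(x) = -2*x^3 + 6*x^2 - 2*x - 2.
∫_{-1}^{1} of each monomial x^k gives [2/(k+1) if k even, 0 if k odd]. Integrating term-by-term (or equivalently evaluating the antiderivative F(x) = -x^4/2 + 2*x^3 - x^2 - 2*x at the endpoints):
  F(1) − F(−1) = -3/2 − (-3/2) = 0.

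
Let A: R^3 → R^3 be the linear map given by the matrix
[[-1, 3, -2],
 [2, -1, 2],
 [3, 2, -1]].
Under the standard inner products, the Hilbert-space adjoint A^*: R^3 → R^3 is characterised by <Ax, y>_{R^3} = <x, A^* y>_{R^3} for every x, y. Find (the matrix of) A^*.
A^* = A^T =
[[-1, 2, 3],
 [3, -1, 2],
 [-2, 2, -1]]

For real matrices with standard dot products, the defining identity <Ax, y> = <x, A^* y> gives (Ax)^T y = x^T (A^*) y, i.e. x^T A^T y = x^T (A^*) y. Since this holds for all x, y, we must have A^* = A^T. Therefore
A^* =
[[-1, 2, 3],
 [3, -1, 2],
 [-2, 2, -1]].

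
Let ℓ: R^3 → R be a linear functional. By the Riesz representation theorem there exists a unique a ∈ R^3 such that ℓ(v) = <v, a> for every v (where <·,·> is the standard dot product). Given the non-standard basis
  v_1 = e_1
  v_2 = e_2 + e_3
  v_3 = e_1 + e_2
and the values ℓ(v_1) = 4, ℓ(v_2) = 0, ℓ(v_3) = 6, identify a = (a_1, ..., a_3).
a = (4, 2, -2)

Write a = (a_1, ..., a_3) in the standard basis. For each basis vector v_i, ℓ(v_i) = <v_i, a> is a linear equation in the a_j's. Collect the n equations into a matrix system V a = ℓ, where row i of V is v_i (expressed in the standard basis). Since V is invertible (lower-triangular with 1s on the diagonal, up to permutation), solve by back-substitution:
  V =
[[1, 0, 0],
 [0, 1, 1],
 [1, 1, 0]]
  V a = (4, 0, 6)
Solving gives a = (4, 2, -2).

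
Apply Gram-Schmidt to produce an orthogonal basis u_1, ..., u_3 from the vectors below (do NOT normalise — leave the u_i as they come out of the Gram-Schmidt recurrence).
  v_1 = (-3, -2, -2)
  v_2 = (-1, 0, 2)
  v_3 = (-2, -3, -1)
Orthogonal basis:
  u_1 = (-3, -2, -2)
  u_2 = (-20/17, -2/17, 32/17)
  u_3 = (2/3, -4/3, 1/3)

Apply the Gram-Schmidt recurrence
  u_1 = v_1
  u_i = v_i − Σ_{j<i} ((v_i · u_j) / (u_j · u_j)) · u_j.

Step by step this gives:
  u_1 = (-3, -2, -2)
  u_2 = (-20/17, -2/17, 32/17)
  u_3 = (2/3, -4/3, 1/3)

Orthogonality check:
  u_2 · u_1 = 0 (should be 0)
  u_3 · u_1 = 0 (should be 0)
  u_3 · u_2 = 0 (should be 0)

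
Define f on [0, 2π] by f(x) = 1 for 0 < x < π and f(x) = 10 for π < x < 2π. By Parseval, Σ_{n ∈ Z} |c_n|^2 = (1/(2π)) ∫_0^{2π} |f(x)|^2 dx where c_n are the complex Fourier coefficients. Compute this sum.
Σ |c_n|^2 = 101/2

Parseval equates the L^2 energy of f (normalised by 1/(2π)) with the ℓ^2 sum of its Fourier coefficients: (1/(2π)) ∫_0^{2π} |f|^2 = Σ |c_n|^2.
Compute the left side: (1/(2π)) [∫_0^π 1^2 dx + ∫_π^{2π} 10^2 dx] = (1/(2π)) · (1π + 100π) = (1 + 100)/2 = 101/2.
So Σ_{n ∈ Z} |c_n|^2 = 101/2.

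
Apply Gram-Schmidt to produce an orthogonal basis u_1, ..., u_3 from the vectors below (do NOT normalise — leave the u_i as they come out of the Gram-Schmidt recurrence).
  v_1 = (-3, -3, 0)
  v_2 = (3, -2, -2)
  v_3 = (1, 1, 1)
Orthogonal basis:
  u_1 = (-3, -3, 0)
  u_2 = (5/2, -5/2, -2)
  u_3 = (10/33, -10/33, 25/33)

Apply the Gram-Schmidt recurrence
  u_1 = v_1
  u_i = v_i − Σ_{j<i} ((v_i · u_j) / (u_j · u_j)) · u_j.

Step by step this gives:
  u_1 = (-3, -3, 0)
  u_2 = (5/2, -5/2, -2)
  u_3 = (10/33, -10/33, 25/33)

Orthogonality check:
  u_2 · u_1 = 0 (should be 0)
  u_3 · u_1 = 0 (should be 0)
  u_3 · u_2 = 0 (should be 0)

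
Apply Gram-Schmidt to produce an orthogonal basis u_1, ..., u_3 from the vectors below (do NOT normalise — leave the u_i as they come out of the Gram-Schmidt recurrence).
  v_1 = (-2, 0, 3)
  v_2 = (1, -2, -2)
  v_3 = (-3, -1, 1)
Orthogonal basis:
  u_1 = (-2, 0, 3)
  u_2 = (-3/13, -2, -2/13)
  u_3 = (-78/53, 13/53, -52/53)

Apply the Gram-Schmidt recurrence
  u_1 = v_1
  u_i = v_i − Σ_{j<i} ((v_i · u_j) / (u_j · u_j)) · u_j.

Step by step this gives:
  u_1 = (-2, 0, 3)
  u_2 = (-3/13, -2, -2/13)
  u_3 = (-78/53, 13/53, -52/53)

Orthogonality check:
  u_2 · u_1 = 0 (should be 0)
  u_3 · u_1 = 0 (should be 0)
  u_3 · u_2 = 0 (should be 0)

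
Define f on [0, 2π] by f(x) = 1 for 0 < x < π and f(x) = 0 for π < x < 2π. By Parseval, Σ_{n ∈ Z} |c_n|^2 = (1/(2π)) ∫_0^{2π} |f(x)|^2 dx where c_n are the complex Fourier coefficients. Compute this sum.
Σ |c_n|^2 = 1/2

Parseval equates the L^2 energy of f (normalised by 1/(2π)) with the ℓ^2 sum of its Fourier coefficients: (1/(2π)) ∫_0^{2π} |f|^2 = Σ |c_n|^2.
Compute the left side: (1/(2π)) [∫_0^π 1^2 dx + ∫_π^{2π} 0^2 dx] = (1/(2π)) · (1π + 0π) = (1 + 0)/2 = 1/2.
So Σ_{n ∈ Z} |c_n|^2 = 1/2.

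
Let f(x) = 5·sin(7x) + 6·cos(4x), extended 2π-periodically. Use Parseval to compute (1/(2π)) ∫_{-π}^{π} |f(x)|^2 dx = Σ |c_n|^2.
Σ |c_n|^2 = 61/2

Expand |f|^2 and use orthogonality of {sin(nx), cos(mx)} on [-π, π]:
  ∫_{-π}^{π} sin(nx)^2 dx = π, ∫ cos(mx)^2 dx = π, and cross terms integrate to 0.
So ∫_{-π}^{π} f(x)^2 dx = 5^2 · π + 6^2 · π = (25 + 36)π.
Divide by 2π: (25 + 36)/2 = 61/2.
By Parseval, this equals Σ |c_n|^2.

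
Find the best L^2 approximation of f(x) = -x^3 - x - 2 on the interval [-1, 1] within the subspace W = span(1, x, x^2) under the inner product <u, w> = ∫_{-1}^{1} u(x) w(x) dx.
g(x) = -8*x/5 - 2

The best approximation g ∈ W is the orthogonal projection of f onto W. Writing g = a_0 + a_1 x + a_2 x^2, the coefficients solve the normal equations G · a = b where
  G_{ij} = <φ_i, φ_j> and b_i = <f, φ_i>, with φ_0 = 1, φ_1 = x, φ_2 = x^2.
G =
  [2, 0, 2/3]
  [0, 2/3, 0]
  [2/3, 0, 2/5],
b = (-4, -16/15, -4/3).
Solving gives a_0 = -2, a_1 = -8/5, a_2 = 0, so
  g(x) = -8*x/5 - 2.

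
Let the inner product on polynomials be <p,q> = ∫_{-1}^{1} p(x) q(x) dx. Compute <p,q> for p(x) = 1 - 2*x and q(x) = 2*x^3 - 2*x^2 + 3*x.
<p,q> = -104/15

Expand the product: p(x)·q(x) = -4*x^4 + 6*x^3 - 8*x^2 + 3*x.
∫_{-1}^{1} of each monomial x^k gives [2/(k+1) if k even, 0 if k odd]. Integrating term-by-term (or equivalently evaluating the antiderivative F(x) = -4*x^5/5 + 3*x^4/2 - 8*x^3/3 + 3*x^2/2 at the endpoints):
  F(1) − F(−1) = -7/15 − (97/15) = -104/15.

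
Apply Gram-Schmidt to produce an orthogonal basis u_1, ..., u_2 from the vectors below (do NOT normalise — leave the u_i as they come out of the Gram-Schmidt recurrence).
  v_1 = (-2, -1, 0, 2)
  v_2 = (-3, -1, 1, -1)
Orthogonal basis:
  u_1 = (-2, -1, 0, 2)
  u_2 = (-17/9, -4/9, 1, -19/9)

Apply the Gram-Schmidt recurrence
  u_1 = v_1
  u_i = v_i − Σ_{j<i} ((v_i · u_j) / (u_j · u_j)) · u_j.

Step by step this gives:
  u_1 = (-2, -1, 0, 2)
  u_2 = (-17/9, -4/9, 1, -19/9)

Orthogonality check:
  u_2 · u_1 = 0 (should be 0)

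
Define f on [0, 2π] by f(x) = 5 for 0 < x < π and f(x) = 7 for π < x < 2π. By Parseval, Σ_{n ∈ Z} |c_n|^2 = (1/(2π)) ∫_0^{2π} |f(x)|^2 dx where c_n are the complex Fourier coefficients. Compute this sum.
Σ |c_n|^2 = 37

Parseval equates the L^2 energy of f (normalised by 1/(2π)) with the ℓ^2 sum of its Fourier coefficients: (1/(2π)) ∫_0^{2π} |f|^2 = Σ |c_n|^2.
Compute the left side: (1/(2π)) [∫_0^π 5^2 dx + ∫_π^{2π} 7^2 dx] = (1/(2π)) · (25π + 49π) = (25 + 49)/2 = 37.
So Σ_{n ∈ Z} |c_n|^2 = 37.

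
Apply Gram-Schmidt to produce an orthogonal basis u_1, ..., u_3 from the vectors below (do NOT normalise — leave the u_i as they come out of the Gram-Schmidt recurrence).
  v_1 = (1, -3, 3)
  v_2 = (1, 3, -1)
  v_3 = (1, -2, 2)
Orthogonal basis:
  u_1 = (1, -3, 3)
  u_2 = (30/19, 24/19, 14/19)
  u_3 = (3/22, -1/11, -3/22)

Apply the Gram-Schmidt recurrence
  u_1 = v_1
  u_i = v_i − Σ_{j<i} ((v_i · u_j) / (u_j · u_j)) · u_j.

Step by step this gives:
  u_1 = (1, -3, 3)
  u_2 = (30/19, 24/19, 14/19)
  u_3 = (3/22, -1/11, -3/22)

Orthogonality check:
  u_2 · u_1 = 0 (should be 0)
  u_3 · u_1 = 0 (should be 0)
  u_3 · u_2 = 0 (should be 0)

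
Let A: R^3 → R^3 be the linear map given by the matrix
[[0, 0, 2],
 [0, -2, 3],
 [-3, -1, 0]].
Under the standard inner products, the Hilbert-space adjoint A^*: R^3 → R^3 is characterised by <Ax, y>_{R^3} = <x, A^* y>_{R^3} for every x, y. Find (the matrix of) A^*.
A^* = A^T =
[[0, 0, -3],
 [0, -2, -1],
 [2, 3, 0]]

For real matrices with standard dot products, the defining identity <Ax, y> = <x, A^* y> gives (Ax)^T y = x^T (A^*) y, i.e. x^T A^T y = x^T (A^*) y. Since this holds for all x, y, we must have A^* = A^T. Therefore
A^* =
[[0, 0, -3],
 [0, -2, -1],
 [2, 3, 0]].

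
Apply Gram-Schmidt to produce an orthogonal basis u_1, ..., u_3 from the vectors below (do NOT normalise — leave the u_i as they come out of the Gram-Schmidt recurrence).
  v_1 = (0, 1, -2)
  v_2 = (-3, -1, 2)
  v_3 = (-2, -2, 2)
Orthogonal basis:
  u_1 = (0, 1, -2)
  u_2 = (-3, 0, 0)
  u_3 = (0, -4/5, -2/5)

Apply the Gram-Schmidt recurrence
  u_1 = v_1
  u_i = v_i − Σ_{j<i} ((v_i · u_j) / (u_j · u_j)) · u_j.

Step by step this gives:
  u_1 = (0, 1, -2)
  u_2 = (-3, 0, 0)
  u_3 = (0, -4/5, -2/5)

Orthogonality check:
  u_2 · u_1 = 0 (should be 0)
  u_3 · u_1 = 0 (should be 0)
  u_3 · u_2 = 0 (should be 0)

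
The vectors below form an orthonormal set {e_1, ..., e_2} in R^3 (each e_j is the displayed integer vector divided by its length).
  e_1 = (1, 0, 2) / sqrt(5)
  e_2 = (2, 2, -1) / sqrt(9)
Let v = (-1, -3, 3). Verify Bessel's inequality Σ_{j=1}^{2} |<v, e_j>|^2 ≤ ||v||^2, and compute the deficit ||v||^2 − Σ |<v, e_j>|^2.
Σ |<v, e_j>|^2 = 166/9; ||v||^2 = 19; deficit = 5/9

Write each e_j = u_j / sqrt(<u_j, u_j>) where u_j is the displayed integer vector. Then <v, e_j> = <v, u_j> / sqrt(<u_j, u_j>), so |<v, e_j>|^2 = <v, u_j>^2 / <u_j, u_j>.
Coefficients: <v, e_1> = 5/sqrt(5), <v, e_2> = -11/sqrt(9).
Square and sum: Σ |<v, e_j>|^2 = 166/9.
Compute ||v||^2 = v·v = 19.
Deficit = 19 − 166/9 = 5/9 ≥ 0, confirming Bessel's inequality. (The deficit equals ||v − Σ <v,e_j> e_j||^2, the squared distance from v to span{e_j}.)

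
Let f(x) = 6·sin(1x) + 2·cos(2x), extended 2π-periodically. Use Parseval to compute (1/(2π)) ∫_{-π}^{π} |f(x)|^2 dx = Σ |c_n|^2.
Σ |c_n|^2 = 20

Expand |f|^2 and use orthogonality of {sin(nx), cos(mx)} on [-π, π]:
  ∫_{-π}^{π} sin(nx)^2 dx = π, ∫ cos(mx)^2 dx = π, and cross terms integrate to 0.
So ∫_{-π}^{π} f(x)^2 dx = 6^2 · π + 2^2 · π = (36 + 4)π.
Divide by 2π: (36 + 4)/2 = 20.
By Parseval, this equals Σ |c_n|^2.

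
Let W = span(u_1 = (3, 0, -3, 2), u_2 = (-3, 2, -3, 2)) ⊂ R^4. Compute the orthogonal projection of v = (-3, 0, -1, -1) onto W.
proj_W(v) = (-375/139, 126/139, -3/139, 2/139)

Set up U = [u_1 | ... | u_2] ∈ R^(4×2). The projector onto W = col(U) is P = U (U^T U)^(-1) U^T.
Compute U^T U =
  [22, 4]
  [4, 26],
and U^T v = (-8, 10).
Solve U^T U · c = U^T v for the coefficients: c = (-62/139, 63/139). The projection is proj_W(v) = U c.
Check: (v - proj_W(v)) · u_1 = 0  (should be 0).
Check: (v - proj_W(v)) · u_2 = 0  (should be 0).
Result: proj_W(v) = (-375/139, 126/139, -3/139, 2/139).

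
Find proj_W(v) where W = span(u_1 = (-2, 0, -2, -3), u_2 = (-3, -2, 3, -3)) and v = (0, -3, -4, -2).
proj_W(v) = (-245/223, 126/223, -623/223, -462/223)

Set up U = [u_1 | ... | u_2] ∈ R^(4×2). The projector onto W = col(U) is P = U (U^T U)^(-1) U^T.
Compute U^T U =
  [17, 9]
  [9, 31],
and U^T v = (14, 0).
Solve U^T U · c = U^T v for the coefficients: c = (217/223, -63/223). The projection is proj_W(v) = U c.
Check: (v - proj_W(v)) · u_1 = 0  (should be 0).
Check: (v - proj_W(v)) · u_2 = 0  (should be 0).
Result: proj_W(v) = (-245/223, 126/223, -623/223, -462/223).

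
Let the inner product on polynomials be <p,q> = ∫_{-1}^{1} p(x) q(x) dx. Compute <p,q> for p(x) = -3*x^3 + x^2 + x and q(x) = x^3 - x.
<p,q> = 8/105

Expand the product: p(x)·q(x) = -3*x^6 + x^5 + 4*x^4 - x^3 - x^2.
∫_{-1}^{1} of each monomial x^k gives [2/(k+1) if k even, 0 if k odd]. Integrating term-by-term (or equivalently evaluating the antiderivative F(x) = -3*x^7/7 + x^6/6 + 4*x^5/5 - x^4/4 - x^3/3 at the endpoints):
  F(1) − F(−1) = -19/420 − (-17/140) = 8/105.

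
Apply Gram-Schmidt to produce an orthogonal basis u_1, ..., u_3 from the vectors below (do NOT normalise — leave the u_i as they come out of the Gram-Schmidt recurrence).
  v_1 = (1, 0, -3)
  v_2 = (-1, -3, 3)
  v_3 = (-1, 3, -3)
Orthogonal basis:
  u_1 = (1, 0, -3)
  u_2 = (0, -3, 0)
  u_3 = (-9/5, 0, -3/5)

Apply the Gram-Schmidt recurrence
  u_1 = v_1
  u_i = v_i − Σ_{j<i} ((v_i · u_j) / (u_j · u_j)) · u_j.

Step by step this gives:
  u_1 = (1, 0, -3)
  u_2 = (0, -3, 0)
  u_3 = (-9/5, 0, -3/5)

Orthogonality check:
  u_2 · u_1 = 0 (should be 0)
  u_3 · u_1 = 0 (should be 0)
  u_3 · u_2 = 0 (should be 0)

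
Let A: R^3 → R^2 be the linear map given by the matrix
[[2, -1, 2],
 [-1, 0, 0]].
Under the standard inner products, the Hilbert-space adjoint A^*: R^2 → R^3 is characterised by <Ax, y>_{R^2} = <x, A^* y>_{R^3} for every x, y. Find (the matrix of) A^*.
A^* = A^T =
[[2, -1],
 [-1, 0],
 [2, 0]]

For real matrices with standard dot products, the defining identity <Ax, y> = <x, A^* y> gives (Ax)^T y = x^T (A^*) y, i.e. x^T A^T y = x^T (A^*) y. Since this holds for all x, y, we must have A^* = A^T. Therefore
A^* =
[[2, -1],
 [-1, 0],
 [2, 0]].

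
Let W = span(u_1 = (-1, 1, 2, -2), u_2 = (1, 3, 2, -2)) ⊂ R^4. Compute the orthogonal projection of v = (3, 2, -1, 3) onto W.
proj_W(v) = (17/5, 8/5, -9/5, 9/5)

Set up U = [u_1 | ... | u_2] ∈ R^(4×2). The projector onto W = col(U) is P = U (U^T U)^(-1) U^T.
Compute U^T U =
  [10, 10]
  [10, 18],
and U^T v = (-9, 1).
Solve U^T U · c = U^T v for the coefficients: c = (-43/20, 5/4). The projection is proj_W(v) = U c.
Check: (v - proj_W(v)) · u_1 = 0  (should be 0).
Check: (v - proj_W(v)) · u_2 = 0  (should be 0).
Result: proj_W(v) = (17/5, 8/5, -9/5, 9/5).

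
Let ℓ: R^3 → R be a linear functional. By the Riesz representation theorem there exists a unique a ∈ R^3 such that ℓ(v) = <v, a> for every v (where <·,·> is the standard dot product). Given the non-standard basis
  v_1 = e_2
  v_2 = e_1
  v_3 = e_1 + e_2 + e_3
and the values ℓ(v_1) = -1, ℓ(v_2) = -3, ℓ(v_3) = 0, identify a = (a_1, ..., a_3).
a = (-3, -1, 4)

Write a = (a_1, ..., a_3) in the standard basis. For each basis vector v_i, ℓ(v_i) = <v_i, a> is a linear equation in the a_j's. Collect the n equations into a matrix system V a = ℓ, where row i of V is v_i (expressed in the standard basis). Since V is invertible (lower-triangular with 1s on the diagonal, up to permutation), solve by back-substitution:
  V =
[[0, 1, 0],
 [1, 0, 0],
 [1, 1, 1]]
  V a = (-1, -3, 0)
Solving gives a = (-3, -1, 4).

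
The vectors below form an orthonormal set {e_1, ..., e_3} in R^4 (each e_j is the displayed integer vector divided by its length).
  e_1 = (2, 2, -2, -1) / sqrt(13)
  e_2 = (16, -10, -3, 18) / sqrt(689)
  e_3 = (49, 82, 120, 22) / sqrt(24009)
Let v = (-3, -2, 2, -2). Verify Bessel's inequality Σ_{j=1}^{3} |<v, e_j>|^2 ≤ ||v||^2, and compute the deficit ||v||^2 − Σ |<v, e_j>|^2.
Σ |<v, e_j>|^2 = 8489/453; ||v||^2 = 21; deficit = 1024/453

Write each e_j = u_j / sqrt(<u_j, u_j>) where u_j is the displayed integer vector. Then <v, e_j> = <v, u_j> / sqrt(<u_j, u_j>), so |<v, e_j>|^2 = <v, u_j>^2 / <u_j, u_j>.
Coefficients: <v, e_1> = -12/sqrt(13), <v, e_2> = -70/sqrt(689), <v, e_3> = -115/sqrt(24009).
Square and sum: Σ |<v, e_j>|^2 = 8489/453.
Compute ||v||^2 = v·v = 21.
Deficit = 21 − 8489/453 = 1024/453 ≥ 0, confirming Bessel's inequality. (The deficit equals ||v − Σ <v,e_j> e_j||^2, the squared distance from v to span{e_j}.)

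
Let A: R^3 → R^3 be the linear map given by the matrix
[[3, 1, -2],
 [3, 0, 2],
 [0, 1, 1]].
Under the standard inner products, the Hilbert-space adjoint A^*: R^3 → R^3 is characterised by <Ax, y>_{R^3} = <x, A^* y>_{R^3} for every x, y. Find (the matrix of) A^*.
A^* = A^T =
[[3, 3, 0],
 [1, 0, 1],
 [-2, 2, 1]]

For real matrices with standard dot products, the defining identity <Ax, y> = <x, A^* y> gives (Ax)^T y = x^T (A^*) y, i.e. x^T A^T y = x^T (A^*) y. Since this holds for all x, y, we must have A^* = A^T. Therefore
A^* =
[[3, 3, 0],
 [1, 0, 1],
 [-2, 2, 1]].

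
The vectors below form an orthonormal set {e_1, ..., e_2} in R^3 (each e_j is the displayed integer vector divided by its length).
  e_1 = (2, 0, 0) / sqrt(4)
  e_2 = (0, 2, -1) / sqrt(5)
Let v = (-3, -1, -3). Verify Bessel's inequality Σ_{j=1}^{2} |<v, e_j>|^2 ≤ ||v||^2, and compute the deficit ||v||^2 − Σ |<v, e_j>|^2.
Σ |<v, e_j>|^2 = 46/5; ||v||^2 = 19; deficit = 49/5

Write each e_j = u_j / sqrt(<u_j, u_j>) where u_j is the displayed integer vector. Then <v, e_j> = <v, u_j> / sqrt(<u_j, u_j>), so |<v, e_j>|^2 = <v, u_j>^2 / <u_j, u_j>.
Coefficients: <v, e_1> = -6/sqrt(4), <v, e_2> = 1/sqrt(5).
Square and sum: Σ |<v, e_j>|^2 = 46/5.
Compute ||v||^2 = v·v = 19.
Deficit = 19 − 46/5 = 49/5 ≥ 0, confirming Bessel's inequality. (The deficit equals ||v − Σ <v,e_j> e_j||^2, the squared distance from v to span{e_j}.)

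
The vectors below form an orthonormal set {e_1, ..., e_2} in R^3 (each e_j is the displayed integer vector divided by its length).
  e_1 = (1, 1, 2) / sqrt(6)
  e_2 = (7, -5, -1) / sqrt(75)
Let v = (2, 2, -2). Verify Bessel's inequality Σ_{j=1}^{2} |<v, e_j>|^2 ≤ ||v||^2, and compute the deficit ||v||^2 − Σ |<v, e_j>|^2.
Σ |<v, e_j>|^2 = 12/25; ||v||^2 = 12; deficit = 288/25

Write each e_j = u_j / sqrt(<u_j, u_j>) where u_j is the displayed integer vector. Then <v, e_j> = <v, u_j> / sqrt(<u_j, u_j>), so |<v, e_j>|^2 = <v, u_j>^2 / <u_j, u_j>.
Coefficients: <v, e_1> = 0/sqrt(6), <v, e_2> = 6/sqrt(75).
Square and sum: Σ |<v, e_j>|^2 = 12/25.
Compute ||v||^2 = v·v = 12.
Deficit = 12 − 12/25 = 288/25 ≥ 0, confirming Bessel's inequality. (The deficit equals ||v − Σ <v,e_j> e_j||^2, the squared distance from v to span{e_j}.)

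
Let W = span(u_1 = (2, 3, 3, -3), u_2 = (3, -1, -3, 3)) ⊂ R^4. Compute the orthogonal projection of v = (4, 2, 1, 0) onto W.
proj_W(v) = (2578/643, 1271/643, 327/643, -327/643)

Set up U = [u_1 | ... | u_2] ∈ R^(4×2). The projector onto W = col(U) is P = U (U^T U)^(-1) U^T.
Compute U^T U =
  [31, -15]
  [-15, 28],
and U^T v = (17, 7).
Solve U^T U · c = U^T v for the coefficients: c = (581/643, 472/643). The projection is proj_W(v) = U c.
Check: (v - proj_W(v)) · u_1 = 0  (should be 0).
Check: (v - proj_W(v)) · u_2 = 0  (should be 0).
Result: proj_W(v) = (2578/643, 1271/643, 327/643, -327/643).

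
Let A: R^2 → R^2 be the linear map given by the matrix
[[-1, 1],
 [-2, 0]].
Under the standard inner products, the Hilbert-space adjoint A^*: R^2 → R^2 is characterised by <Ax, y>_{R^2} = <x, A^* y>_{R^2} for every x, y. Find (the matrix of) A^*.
A^* = A^T =
[[-1, -2],
 [1, 0]]

For real matrices with standard dot products, the defining identity <Ax, y> = <x, A^* y> gives (Ax)^T y = x^T (A^*) y, i.e. x^T A^T y = x^T (A^*) y. Since this holds for all x, y, we must have A^* = A^T. Therefore
A^* =
[[-1, -2],
 [1, 0]].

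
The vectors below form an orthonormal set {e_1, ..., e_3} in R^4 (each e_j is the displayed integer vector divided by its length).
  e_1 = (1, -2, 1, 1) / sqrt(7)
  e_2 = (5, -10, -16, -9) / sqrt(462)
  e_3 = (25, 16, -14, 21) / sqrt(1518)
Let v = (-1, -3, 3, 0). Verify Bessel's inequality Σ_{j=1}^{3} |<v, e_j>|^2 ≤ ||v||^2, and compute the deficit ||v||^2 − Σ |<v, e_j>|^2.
Σ |<v, e_j>|^2 = 19; ||v||^2 = 19; deficit = 0

Write each e_j = u_j / sqrt(<u_j, u_j>) where u_j is the displayed integer vector. Then <v, e_j> = <v, u_j> / sqrt(<u_j, u_j>), so |<v, e_j>|^2 = <v, u_j>^2 / <u_j, u_j>.
Coefficients: <v, e_1> = 8/sqrt(7), <v, e_2> = -23/sqrt(462), <v, e_3> = -115/sqrt(1518).
Square and sum: Σ |<v, e_j>|^2 = 19.
Compute ||v||^2 = v·v = 19.
Deficit = 19 − 19 = 0 ≥ 0, confirming Bessel's inequality. (The deficit equals ||v − Σ <v,e_j> e_j||^2, the squared distance from v to span{e_j}.)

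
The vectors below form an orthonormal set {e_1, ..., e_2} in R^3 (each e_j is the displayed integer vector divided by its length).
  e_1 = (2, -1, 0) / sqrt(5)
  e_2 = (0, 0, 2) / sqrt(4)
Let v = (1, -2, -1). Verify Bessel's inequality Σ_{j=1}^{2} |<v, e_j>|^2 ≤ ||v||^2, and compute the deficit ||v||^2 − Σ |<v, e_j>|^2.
Σ |<v, e_j>|^2 = 21/5; ||v||^2 = 6; deficit = 9/5

Write each e_j = u_j / sqrt(<u_j, u_j>) where u_j is the displayed integer vector. Then <v, e_j> = <v, u_j> / sqrt(<u_j, u_j>), so |<v, e_j>|^2 = <v, u_j>^2 / <u_j, u_j>.
Coefficients: <v, e_1> = 4/sqrt(5), <v, e_2> = -2/sqrt(4).
Square and sum: Σ |<v, e_j>|^2 = 21/5.
Compute ||v||^2 = v·v = 6.
Deficit = 6 − 21/5 = 9/5 ≥ 0, confirming Bessel's inequality. (The deficit equals ||v − Σ <v,e_j> e_j||^2, the squared distance from v to span{e_j}.)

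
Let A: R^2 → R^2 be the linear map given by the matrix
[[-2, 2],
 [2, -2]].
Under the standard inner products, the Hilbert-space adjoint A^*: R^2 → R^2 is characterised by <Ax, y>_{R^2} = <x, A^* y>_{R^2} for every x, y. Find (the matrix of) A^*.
A^* = A^T =
[[-2, 2],
 [2, -2]]

For real matrices with standard dot products, the defining identity <Ax, y> = <x, A^* y> gives (Ax)^T y = x^T (A^*) y, i.e. x^T A^T y = x^T (A^*) y. Since this holds for all x, y, we must have A^* = A^T. Therefore
A^* =
[[-2, 2],
 [2, -2]].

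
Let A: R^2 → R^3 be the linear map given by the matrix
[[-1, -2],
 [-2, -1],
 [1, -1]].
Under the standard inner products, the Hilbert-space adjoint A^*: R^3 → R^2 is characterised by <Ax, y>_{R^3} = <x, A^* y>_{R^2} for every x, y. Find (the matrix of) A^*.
A^* = A^T =
[[-1, -2, 1],
 [-2, -1, -1]]

For real matrices with standard dot products, the defining identity <Ax, y> = <x, A^* y> gives (Ax)^T y = x^T (A^*) y, i.e. x^T A^T y = x^T (A^*) y. Since this holds for all x, y, we must have A^* = A^T. Therefore
A^* =
[[-1, -2, 1],
 [-2, -1, -1]].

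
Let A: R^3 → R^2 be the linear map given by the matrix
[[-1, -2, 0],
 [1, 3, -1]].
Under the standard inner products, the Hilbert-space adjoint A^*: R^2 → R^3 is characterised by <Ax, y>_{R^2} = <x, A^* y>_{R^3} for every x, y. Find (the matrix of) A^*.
A^* = A^T =
[[-1, 1],
 [-2, 3],
 [0, -1]]

For real matrices with standard dot products, the defining identity <Ax, y> = <x, A^* y> gives (Ax)^T y = x^T (A^*) y, i.e. x^T A^T y = x^T (A^*) y. Since this holds for all x, y, we must have A^* = A^T. Therefore
A^* =
[[-1, 1],
 [-2, 3],
 [0, -1]].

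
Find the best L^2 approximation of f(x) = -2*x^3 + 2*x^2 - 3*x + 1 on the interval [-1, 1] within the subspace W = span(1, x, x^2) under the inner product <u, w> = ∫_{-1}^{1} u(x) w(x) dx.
g(x) = 2*x^2 - 21*x/5 + 1

The best approximation g ∈ W is the orthogonal projection of f onto W. Writing g = a_0 + a_1 x + a_2 x^2, the coefficients solve the normal equations G · a = b where
  G_{ij} = <φ_i, φ_j> and b_i = <f, φ_i>, with φ_0 = 1, φ_1 = x, φ_2 = x^2.
G =
  [2, 0, 2/3]
  [0, 2/3, 0]
  [2/3, 0, 2/5],
b = (10/3, -14/5, 22/15).
Solving gives a_0 = 1, a_1 = -21/5, a_2 = 2, so
  g(x) = 2*x^2 - 21*x/5 + 1.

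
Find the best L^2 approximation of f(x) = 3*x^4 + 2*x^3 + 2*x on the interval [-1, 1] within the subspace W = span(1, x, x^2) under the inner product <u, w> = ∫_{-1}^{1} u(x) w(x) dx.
g(x) = 18*x^2/7 + 16*x/5 - 9/35

The best approximation g ∈ W is the orthogonal projection of f onto W. Writing g = a_0 + a_1 x + a_2 x^2, the coefficients solve the normal equations G · a = b where
  G_{ij} = <φ_i, φ_j> and b_i = <f, φ_i>, with φ_0 = 1, φ_1 = x, φ_2 = x^2.
G =
  [2, 0, 2/3]
  [0, 2/3, 0]
  [2/3, 0, 2/5],
b = (6/5, 32/15, 6/7).
Solving gives a_0 = -9/35, a_1 = 16/5, a_2 = 18/7, so
  g(x) = 18*x^2/7 + 16*x/5 - 9/35.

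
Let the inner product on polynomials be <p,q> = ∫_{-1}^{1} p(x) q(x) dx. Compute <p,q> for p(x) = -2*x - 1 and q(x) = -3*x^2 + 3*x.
<p,q> = -2

Expand the product: p(x)·q(x) = 6*x^3 - 3*x^2 - 3*x.
∫_{-1}^{1} of each monomial x^k gives [2/(k+1) if k even, 0 if k odd]. Integrating term-by-term (or equivalently evaluating the antiderivative F(x) = 3*x^4/2 - x^3 - 3*x^2/2 at the endpoints):
  F(1) − F(−1) = -1 − (1) = -2.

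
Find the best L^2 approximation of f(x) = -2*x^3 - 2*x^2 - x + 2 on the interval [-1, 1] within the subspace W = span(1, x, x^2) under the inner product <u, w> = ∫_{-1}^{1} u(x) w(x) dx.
g(x) = -2*x^2 - 11*x/5 + 2

The best approximation g ∈ W is the orthogonal projection of f onto W. Writing g = a_0 + a_1 x + a_2 x^2, the coefficients solve the normal equations G · a = b where
  G_{ij} = <φ_i, φ_j> and b_i = <f, φ_i>, with φ_0 = 1, φ_1 = x, φ_2 = x^2.
G =
  [2, 0, 2/3]
  [0, 2/3, 0]
  [2/3, 0, 2/5],
b = (8/3, -22/15, 8/15).
Solving gives a_0 = 2, a_1 = -11/5, a_2 = -2, so
  g(x) = -2*x^2 - 11*x/5 + 2.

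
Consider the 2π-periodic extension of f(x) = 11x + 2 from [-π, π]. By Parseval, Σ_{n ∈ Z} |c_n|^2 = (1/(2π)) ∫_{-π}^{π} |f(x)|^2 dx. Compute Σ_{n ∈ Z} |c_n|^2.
Σ |c_n|^2 = 121π^2/3 + 4

Expand and integrate term by term over [-π, π]:
  ∫ (11x)^2 dx = 121·(2π^3/3); ∫ 2·11·(2)·x dx = 0 (odd integrand); ∫ 2^2 dx = 4·2π.
So (1/(2π)) ∫_{-π}^{π} (11x + 2)^2 dx = 121π^2/3 + 4 = 121π^2/3 + 4.
Parseval ⇒ Σ |c_n|^2 = 121π^2/3 + 4.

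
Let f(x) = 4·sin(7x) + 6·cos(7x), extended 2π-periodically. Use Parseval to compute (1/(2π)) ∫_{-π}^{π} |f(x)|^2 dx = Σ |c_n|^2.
Σ |c_n|^2 = 26

Expand |f|^2 and use orthogonality of {sin(nx), cos(mx)} on [-π, π]:
  ∫_{-π}^{π} sin(nx)^2 dx = π, ∫ cos(mx)^2 dx = π, and cross terms integrate to 0.
So ∫_{-π}^{π} f(x)^2 dx = 4^2 · π + 6^2 · π = (16 + 36)π.
Divide by 2π: (16 + 36)/2 = 26.
By Parseval, this equals Σ |c_n|^2.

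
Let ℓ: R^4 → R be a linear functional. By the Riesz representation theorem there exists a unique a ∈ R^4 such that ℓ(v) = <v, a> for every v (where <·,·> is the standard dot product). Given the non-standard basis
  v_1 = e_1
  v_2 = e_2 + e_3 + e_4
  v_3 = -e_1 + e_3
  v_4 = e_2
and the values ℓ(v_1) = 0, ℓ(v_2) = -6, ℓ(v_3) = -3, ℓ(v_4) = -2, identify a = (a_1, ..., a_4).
a = (0, -2, -3, -1)

Write a = (a_1, ..., a_4) in the standard basis. For each basis vector v_i, ℓ(v_i) = <v_i, a> is a linear equation in the a_j's. Collect the n equations into a matrix system V a = ℓ, where row i of V is v_i (expressed in the standard basis). Since V is invertible (lower-triangular with 1s on the diagonal, up to permutation), solve by back-substitution:
  V =
[[1, 0, 0, 0],
 [0, 1, 1, 1],
 [-1, 0, 1, 0],
 [0, 1, 0, 0]]
  V a = (0, -6, -3, -2)
Solving gives a = (0, -2, -3, -1).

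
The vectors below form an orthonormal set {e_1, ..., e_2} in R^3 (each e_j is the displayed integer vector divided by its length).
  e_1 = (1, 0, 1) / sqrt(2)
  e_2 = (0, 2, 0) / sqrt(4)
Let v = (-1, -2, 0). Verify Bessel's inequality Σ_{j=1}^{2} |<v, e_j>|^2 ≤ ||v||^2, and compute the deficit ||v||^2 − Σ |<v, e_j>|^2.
Σ |<v, e_j>|^2 = 9/2; ||v||^2 = 5; deficit = 1/2

Write each e_j = u_j / sqrt(<u_j, u_j>) where u_j is the displayed integer vector. Then <v, e_j> = <v, u_j> / sqrt(<u_j, u_j>), so |<v, e_j>|^2 = <v, u_j>^2 / <u_j, u_j>.
Coefficients: <v, e_1> = -1/sqrt(2), <v, e_2> = -4/sqrt(4).
Square and sum: Σ |<v, e_j>|^2 = 9/2.
Compute ||v||^2 = v·v = 5.
Deficit = 5 − 9/2 = 1/2 ≥ 0, confirming Bessel's inequality. (The deficit equals ||v − Σ <v,e_j> e_j||^2, the squared distance from v to span{e_j}.)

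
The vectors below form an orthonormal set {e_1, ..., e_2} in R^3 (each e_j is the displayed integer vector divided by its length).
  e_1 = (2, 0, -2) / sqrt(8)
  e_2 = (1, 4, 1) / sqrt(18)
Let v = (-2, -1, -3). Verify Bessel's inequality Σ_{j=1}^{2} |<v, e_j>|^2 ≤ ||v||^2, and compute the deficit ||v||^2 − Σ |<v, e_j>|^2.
Σ |<v, e_j>|^2 = 5; ||v||^2 = 14; deficit = 9

Write each e_j = u_j / sqrt(<u_j, u_j>) where u_j is the displayed integer vector. Then <v, e_j> = <v, u_j> / sqrt(<u_j, u_j>), so |<v, e_j>|^2 = <v, u_j>^2 / <u_j, u_j>.
Coefficients: <v, e_1> = 2/sqrt(8), <v, e_2> = -9/sqrt(18).
Square and sum: Σ |<v, e_j>|^2 = 5.
Compute ||v||^2 = v·v = 14.
Deficit = 14 − 5 = 9 ≥ 0, confirming Bessel's inequality. (The deficit equals ||v − Σ <v,e_j> e_j||^2, the squared distance from v to span{e_j}.)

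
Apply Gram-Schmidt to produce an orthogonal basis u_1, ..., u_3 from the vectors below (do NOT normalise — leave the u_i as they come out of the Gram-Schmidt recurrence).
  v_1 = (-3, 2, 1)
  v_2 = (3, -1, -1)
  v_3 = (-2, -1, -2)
Orthogonal basis:
  u_1 = (-3, 2, 1)
  u_2 = (3/7, 5/7, -1/7)
  u_3 = (-4/5, 0, -12/5)

Apply the Gram-Schmidt recurrence
  u_1 = v_1
  u_i = v_i − Σ_{j<i} ((v_i · u_j) / (u_j · u_j)) · u_j.

Step by step this gives:
  u_1 = (-3, 2, 1)
  u_2 = (3/7, 5/7, -1/7)
  u_3 = (-4/5, 0, -12/5)

Orthogonality check:
  u_2 · u_1 = 0 (should be 0)
  u_3 · u_1 = 0 (should be 0)
  u_3 · u_2 = 0 (should be 0)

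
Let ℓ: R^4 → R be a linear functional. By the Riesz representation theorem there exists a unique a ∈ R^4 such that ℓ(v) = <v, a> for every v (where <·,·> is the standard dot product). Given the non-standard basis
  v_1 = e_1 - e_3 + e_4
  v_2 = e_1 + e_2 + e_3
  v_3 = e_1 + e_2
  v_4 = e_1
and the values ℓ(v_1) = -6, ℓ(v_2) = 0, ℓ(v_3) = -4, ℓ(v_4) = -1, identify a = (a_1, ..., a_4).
a = (-1, -3, 4, -1)

Write a = (a_1, ..., a_4) in the standard basis. For each basis vector v_i, ℓ(v_i) = <v_i, a> is a linear equation in the a_j's. Collect the n equations into a matrix system V a = ℓ, where row i of V is v_i (expressed in the standard basis). Since V is invertible (lower-triangular with 1s on the diagonal, up to permutation), solve by back-substitution:
  V =
[[1, 0, -1, 1],
 [1, 1, 1, 0],
 [1, 1, 0, 0],
 [1, 0, 0, 0]]
  V a = (-6, 0, -4, -1)
Solving gives a = (-1, -3, 4, -1).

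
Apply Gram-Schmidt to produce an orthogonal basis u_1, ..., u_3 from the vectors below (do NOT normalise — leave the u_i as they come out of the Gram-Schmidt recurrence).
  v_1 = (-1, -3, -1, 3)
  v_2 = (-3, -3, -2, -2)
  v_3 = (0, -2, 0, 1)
Orthogonal basis:
  u_1 = (-1, -3, -1, 3)
  u_2 = (-13/5, -9/5, -8/5, -16/5)
  u_3 = (113/228, -47/76, 109/228, -67/228)

Apply the Gram-Schmidt recurrence
  u_1 = v_1
  u_i = v_i − Σ_{j<i} ((v_i · u_j) / (u_j · u_j)) · u_j.

Step by step this gives:
  u_1 = (-1, -3, -1, 3)
  u_2 = (-13/5, -9/5, -8/5, -16/5)
  u_3 = (113/228, -47/76, 109/228, -67/228)

Orthogonality check:
  u_2 · u_1 = 0 (should be 0)
  u_3 · u_1 = 0 (should be 0)
  u_3 · u_2 = 0 (should be 0)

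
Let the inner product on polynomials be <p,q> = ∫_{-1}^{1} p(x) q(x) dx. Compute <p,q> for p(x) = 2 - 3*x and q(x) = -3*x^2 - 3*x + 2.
<p,q> = 10

Expand the product: p(x)·q(x) = 9*x^3 + 3*x^2 - 12*x + 4.
∫_{-1}^{1} of each monomial x^k gives [2/(k+1) if k even, 0 if k odd]. Integrating term-by-term (or equivalently evaluating the antiderivative F(x) = 9*x^4/4 + x^3 - 6*x^2 + 4*x at the endpoints):
  F(1) − F(−1) = 5/4 − (-35/4) = 10.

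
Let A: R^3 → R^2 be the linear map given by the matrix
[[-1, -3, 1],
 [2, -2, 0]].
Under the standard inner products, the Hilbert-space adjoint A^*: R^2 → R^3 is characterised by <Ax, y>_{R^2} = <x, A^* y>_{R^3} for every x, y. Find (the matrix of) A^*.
A^* = A^T =
[[-1, 2],
 [-3, -2],
 [1, 0]]

For real matrices with standard dot products, the defining identity <Ax, y> = <x, A^* y> gives (Ax)^T y = x^T (A^*) y, i.e. x^T A^T y = x^T (A^*) y. Since this holds for all x, y, we must have A^* = A^T. Therefore
A^* =
[[-1, 2],
 [-3, -2],
 [1, 0]].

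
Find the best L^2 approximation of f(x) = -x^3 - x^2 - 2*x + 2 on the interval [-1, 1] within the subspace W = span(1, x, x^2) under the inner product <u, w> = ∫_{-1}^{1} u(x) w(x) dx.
g(x) = -x^2 - 13*x/5 + 2

The best approximation g ∈ W is the orthogonal projection of f onto W. Writing g = a_0 + a_1 x + a_2 x^2, the coefficients solve the normal equations G · a = b where
  G_{ij} = <φ_i, φ_j> and b_i = <f, φ_i>, with φ_0 = 1, φ_1 = x, φ_2 = x^2.
G =
  [2, 0, 2/3]
  [0, 2/3, 0]
  [2/3, 0, 2/5],
b = (10/3, -26/15, 14/15).
Solving gives a_0 = 2, a_1 = -13/5, a_2 = -1, so
  g(x) = -x^2 - 13*x/5 + 2.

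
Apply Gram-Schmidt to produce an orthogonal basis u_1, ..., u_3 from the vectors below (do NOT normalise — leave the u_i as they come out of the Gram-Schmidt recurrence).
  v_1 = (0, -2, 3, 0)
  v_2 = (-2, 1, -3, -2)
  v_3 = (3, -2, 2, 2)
Orthogonal basis:
  u_1 = (0, -2, 3, 0)
  u_2 = (-2, -9/13, -6/13, -2)
  u_3 = (91/113, -138/113, -92/113, -22/113)

Apply the Gram-Schmidt recurrence
  u_1 = v_1
  u_i = v_i − Σ_{j<i} ((v_i · u_j) / (u_j · u_j)) · u_j.

Step by step this gives:
  u_1 = (0, -2, 3, 0)
  u_2 = (-2, -9/13, -6/13, -2)
  u_3 = (91/113, -138/113, -92/113, -22/113)

Orthogonality check:
  u_2 · u_1 = 0 (should be 0)
  u_3 · u_1 = 0 (should be 0)
  u_3 · u_2 = 0 (should be 0)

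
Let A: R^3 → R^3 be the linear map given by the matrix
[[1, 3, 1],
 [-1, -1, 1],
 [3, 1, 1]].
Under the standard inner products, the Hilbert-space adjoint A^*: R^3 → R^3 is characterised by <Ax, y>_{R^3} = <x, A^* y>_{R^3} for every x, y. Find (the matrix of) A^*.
A^* = A^T =
[[1, -1, 3],
 [3, -1, 1],
 [1, 1, 1]]

For real matrices with standard dot products, the defining identity <Ax, y> = <x, A^* y> gives (Ax)^T y = x^T (A^*) y, i.e. x^T A^T y = x^T (A^*) y. Since this holds for all x, y, we must have A^* = A^T. Therefore
A^* =
[[1, -1, 3],
 [3, -1, 1],
 [1, 1, 1]].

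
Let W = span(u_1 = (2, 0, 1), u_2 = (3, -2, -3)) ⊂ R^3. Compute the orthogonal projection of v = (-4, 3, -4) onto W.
proj_W(v) = (-474/101, -12/101, -264/101)

Set up U = [u_1 | ... | u_2] ∈ R^(3×2). The projector onto W = col(U) is P = U (U^T U)^(-1) U^T.
Compute U^T U =
  [5, 3]
  [3, 22],
and U^T v = (-12, -6).
Solve U^T U · c = U^T v for the coefficients: c = (-246/101, 6/101). The projection is proj_W(v) = U c.
Check: (v - proj_W(v)) · u_1 = 0  (should be 0).
Check: (v - proj_W(v)) · u_2 = 0  (should be 0).
Result: proj_W(v) = (-474/101, -12/101, -264/101).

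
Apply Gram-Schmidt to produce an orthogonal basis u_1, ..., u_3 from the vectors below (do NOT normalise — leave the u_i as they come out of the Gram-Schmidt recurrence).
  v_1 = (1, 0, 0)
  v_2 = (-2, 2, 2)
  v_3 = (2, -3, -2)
Orthogonal basis:
  u_1 = (1, 0, 0)
  u_2 = (0, 2, 2)
  u_3 = (0, -1/2, 1/2)

Apply the Gram-Schmidt recurrence
  u_1 = v_1
  u_i = v_i − Σ_{j<i} ((v_i · u_j) / (u_j · u_j)) · u_j.

Step by step this gives:
  u_1 = (1, 0, 0)
  u_2 = (0, 2, 2)
  u_3 = (0, -1/2, 1/2)

Orthogonality check:
  u_2 · u_1 = 0 (should be 0)
  u_3 · u_1 = 0 (should be 0)
  u_3 · u_2 = 0 (should be 0)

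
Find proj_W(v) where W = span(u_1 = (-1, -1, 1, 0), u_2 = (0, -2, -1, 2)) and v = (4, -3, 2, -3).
proj_W(v) = (-11/26, 3/26, 9/13, -7/13)

Set up U = [u_1 | ... | u_2] ∈ R^(4×2). The projector onto W = col(U) is P = U (U^T U)^(-1) U^T.
Compute U^T U =
  [3, 1]
  [1, 9],
and U^T v = (1, -2).
Solve U^T U · c = U^T v for the coefficients: c = (11/26, -7/26). The projection is proj_W(v) = U c.
Check: (v - proj_W(v)) · u_1 = 0  (should be 0).
Check: (v - proj_W(v)) · u_2 = 0  (should be 0).
Result: proj_W(v) = (-11/26, 3/26, 9/13, -7/13).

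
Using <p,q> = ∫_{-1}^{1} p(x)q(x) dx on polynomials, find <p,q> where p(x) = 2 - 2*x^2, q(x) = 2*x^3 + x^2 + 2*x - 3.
<p,q> = -112/15

Expand the product: p(x)·q(x) = -4*x^5 - 2*x^4 + 8*x^2 + 4*x - 6.
∫_{-1}^{1} of each monomial x^k gives [2/(k+1) if k even, 0 if k odd]. Integrating term-by-term (or equivalently evaluating the antiderivative F(x) = -2*x^6/3 - 2*x^5/5 + 8*x^3/3 + 2*x^2 - 6*x at the endpoints):
  F(1) − F(−1) = -12/5 − (76/15) = -112/15.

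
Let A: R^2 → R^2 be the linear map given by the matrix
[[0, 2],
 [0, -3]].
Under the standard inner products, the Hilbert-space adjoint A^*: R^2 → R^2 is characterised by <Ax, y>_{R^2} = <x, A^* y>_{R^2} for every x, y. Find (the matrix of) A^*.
A^* = A^T =
[[0, 0],
 [2, -3]]

For real matrices with standard dot products, the defining identity <Ax, y> = <x, A^* y> gives (Ax)^T y = x^T (A^*) y, i.e. x^T A^T y = x^T (A^*) y. Since this holds for all x, y, we must have A^* = A^T. Therefore
A^* =
[[0, 0],
 [2, -3]].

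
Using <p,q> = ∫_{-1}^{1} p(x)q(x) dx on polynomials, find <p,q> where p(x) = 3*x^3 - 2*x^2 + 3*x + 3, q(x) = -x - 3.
<p,q> = -86/5

Expand the product: p(x)·q(x) = -3*x^4 - 7*x^3 + 3*x^2 - 12*x - 9.
∫_{-1}^{1} of each monomial x^k gives [2/(k+1) if k even, 0 if k odd]. Integrating term-by-term (or equivalently evaluating the antiderivative F(x) = -3*x^5/5 - 7*x^4/4 + x^3 - 6*x^2 - 9*x at the endpoints):
  F(1) − F(−1) = -327/20 − (17/20) = -86/5.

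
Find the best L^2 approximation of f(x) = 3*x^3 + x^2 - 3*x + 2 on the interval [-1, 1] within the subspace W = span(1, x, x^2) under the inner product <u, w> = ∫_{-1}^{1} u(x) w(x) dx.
g(x) = x^2 - 6*x/5 + 2

The best approximation g ∈ W is the orthogonal projection of f onto W. Writing g = a_0 + a_1 x + a_2 x^2, the coefficients solve the normal equations G · a = b where
  G_{ij} = <φ_i, φ_j> and b_i = <f, φ_i>, with φ_0 = 1, φ_1 = x, φ_2 = x^2.
G =
  [2, 0, 2/3]
  [0, 2/3, 0]
  [2/3, 0, 2/5],
b = (14/3, -4/5, 26/15).
Solving gives a_0 = 2, a_1 = -6/5, a_2 = 1, so
  g(x) = x^2 - 6*x/5 + 2.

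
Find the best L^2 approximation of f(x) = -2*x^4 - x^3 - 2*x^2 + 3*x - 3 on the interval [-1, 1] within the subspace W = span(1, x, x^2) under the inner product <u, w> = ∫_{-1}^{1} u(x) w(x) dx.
g(x) = -26*x^2/7 + 12*x/5 - 99/35

The best approximation g ∈ W is the orthogonal projection of f onto W. Writing g = a_0 + a_1 x + a_2 x^2, the coefficients solve the normal equations G · a = b where
  G_{ij} = <φ_i, φ_j> and b_i = <f, φ_i>, with φ_0 = 1, φ_1 = x, φ_2 = x^2.
G =
  [2, 0, 2/3]
  [0, 2/3, 0]
  [2/3, 0, 2/5],
b = (-122/15, 8/5, -118/35).
Solving gives a_0 = -99/35, a_1 = 12/5, a_2 = -26/7, so
  g(x) = -26*x^2/7 + 12*x/5 - 99/35.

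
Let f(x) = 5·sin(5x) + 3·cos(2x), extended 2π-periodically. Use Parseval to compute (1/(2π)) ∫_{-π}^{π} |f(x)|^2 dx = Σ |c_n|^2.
Σ |c_n|^2 = 17

Expand |f|^2 and use orthogonality of {sin(nx), cos(mx)} on [-π, π]:
  ∫_{-π}^{π} sin(nx)^2 dx = π, ∫ cos(mx)^2 dx = π, and cross terms integrate to 0.
So ∫_{-π}^{π} f(x)^2 dx = 5^2 · π + 3^2 · π = (25 + 9)π.
Divide by 2π: (25 + 9)/2 = 17.
By Parseval, this equals Σ |c_n|^2.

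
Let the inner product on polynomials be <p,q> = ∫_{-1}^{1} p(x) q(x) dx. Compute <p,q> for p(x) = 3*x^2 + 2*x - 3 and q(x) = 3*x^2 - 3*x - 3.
<p,q> = 28/5

Expand the product: p(x)·q(x) = 9*x^4 - 3*x^3 - 24*x^2 + 3*x + 9.
∫_{-1}^{1} of each monomial x^k gives [2/(k+1) if k even, 0 if k odd]. Integrating term-by-term (or equivalently evaluating the antiderivative F(x) = 9*x^5/5 - 3*x^4/4 - 8*x^3 + 3*x^2/2 + 9*x at the endpoints):
  F(1) − F(−1) = 71/20 − (-41/20) = 28/5.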